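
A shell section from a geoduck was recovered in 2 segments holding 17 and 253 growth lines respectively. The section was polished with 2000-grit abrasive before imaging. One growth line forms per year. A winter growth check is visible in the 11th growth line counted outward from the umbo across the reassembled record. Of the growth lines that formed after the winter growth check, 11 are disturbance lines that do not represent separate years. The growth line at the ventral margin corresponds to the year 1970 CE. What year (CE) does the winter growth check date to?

1722 CE

Total growth lines = 17 + 253 = 270.
270 − 11 = 259 growth lines lie beyond the winter growth check toward the ventral margin.
Removing the 11 false growth lines leaves 259 − 11 = 248 true growth lines beyond the winter growth check.
1970 − 248 = 1722 CE.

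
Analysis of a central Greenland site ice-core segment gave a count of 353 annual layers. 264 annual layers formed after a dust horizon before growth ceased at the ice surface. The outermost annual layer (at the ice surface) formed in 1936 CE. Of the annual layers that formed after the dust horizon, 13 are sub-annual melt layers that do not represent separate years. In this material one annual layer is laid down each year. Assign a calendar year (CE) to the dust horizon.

1685 CE

There are 264 annual layers younger than the dust horizon.
264 − 13 false = 251 true annual layers after the dust horizon.
Counting back 251 years from 1936 CE places the dust horizon in 1936 − 251 = 1685 CE.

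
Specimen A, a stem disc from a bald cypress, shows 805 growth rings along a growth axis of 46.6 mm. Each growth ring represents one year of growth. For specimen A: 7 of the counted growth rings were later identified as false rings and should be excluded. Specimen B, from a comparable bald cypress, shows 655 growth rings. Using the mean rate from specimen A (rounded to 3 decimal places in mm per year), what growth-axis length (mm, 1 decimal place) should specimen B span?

38.0 mm

Specimen A: after corrections the count is 805 − 7 = 798 growth rings.
A: Mean rate = 46.6 mm / 798 years ≈ 0.058 mm/year.
Length of B = 0.058 × 655 = 38.0 mm.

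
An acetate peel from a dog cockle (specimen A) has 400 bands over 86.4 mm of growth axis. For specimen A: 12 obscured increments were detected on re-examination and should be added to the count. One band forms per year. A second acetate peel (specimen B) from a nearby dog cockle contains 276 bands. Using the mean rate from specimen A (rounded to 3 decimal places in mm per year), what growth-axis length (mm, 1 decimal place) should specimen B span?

Specimen A: true band count = 400 + 12 = 412.
A: Extension rate ≈ 86.4 / 412 = 0.210 mm per year.
B's length ≈ 0.210 × 276 = 58.0 mm.

58.0 mm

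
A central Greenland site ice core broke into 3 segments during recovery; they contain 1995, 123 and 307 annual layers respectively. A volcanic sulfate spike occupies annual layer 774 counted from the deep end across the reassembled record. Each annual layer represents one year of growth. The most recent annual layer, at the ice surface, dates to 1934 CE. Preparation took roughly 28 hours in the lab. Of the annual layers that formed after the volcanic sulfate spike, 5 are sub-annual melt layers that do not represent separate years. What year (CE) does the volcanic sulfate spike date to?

Total annual layers = 1995 + 123 + 307 = 2425.
The volcanic sulfate spike sits at annual layer 774 from the deep end, so 2425 − 774 = 1651 annual layers formed after it.
1651 − 5 false = 1646 true annual layers after the volcanic sulfate spike.
The annual layer at the ice surface is 1934 CE, so the volcanic sulfate spike dates to 1934 − 1646 = 288 CE.

288 CE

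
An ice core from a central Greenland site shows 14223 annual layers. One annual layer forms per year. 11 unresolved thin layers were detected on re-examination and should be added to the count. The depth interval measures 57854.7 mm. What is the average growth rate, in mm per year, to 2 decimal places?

4.06 mm per year

Correcting the raw count gives 14223 + 11 = 14234 true annual layers.
57854.7 mm over 14234 years gives 57854.7 / 14234 ≈ 4.06 mm per year.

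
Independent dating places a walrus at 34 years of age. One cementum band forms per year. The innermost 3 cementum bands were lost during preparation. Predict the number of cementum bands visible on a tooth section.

31 cementum bands

One cementum band per year gives 34 cementum bands over 34 years.
Subtracting the 3 cementum bands not captured gives 34 − 3 = 31 cementum bands in the record.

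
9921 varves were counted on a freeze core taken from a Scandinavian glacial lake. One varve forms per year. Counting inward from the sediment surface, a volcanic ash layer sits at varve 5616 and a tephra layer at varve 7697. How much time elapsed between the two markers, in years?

7697 − 5616 = 2081 varves lie between the two events.
At one varve per year, 2081 years elapsed between them.

2081 yr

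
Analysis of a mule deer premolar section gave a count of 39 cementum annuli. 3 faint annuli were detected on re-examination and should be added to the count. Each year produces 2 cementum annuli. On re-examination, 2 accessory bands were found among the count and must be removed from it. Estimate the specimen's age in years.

20 yr

True cementum annulus count = 39 − 2 + 3 = 40.
Dividing by 2 cementum annuli per year: 40 / 2 = 20 years.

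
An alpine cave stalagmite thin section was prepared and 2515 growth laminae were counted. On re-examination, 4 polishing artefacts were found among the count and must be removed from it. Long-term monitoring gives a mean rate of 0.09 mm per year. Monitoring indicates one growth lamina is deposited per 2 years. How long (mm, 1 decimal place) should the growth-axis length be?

452.0 mm

Correcting the raw count gives 2515 − 4 = 2511 true growth laminae.
At 2 years per growth lamina, 2511 × 2 = 5022 years.
5022 years at 0.09 mm/year gives 0.09 × 5022 = 452.0 mm.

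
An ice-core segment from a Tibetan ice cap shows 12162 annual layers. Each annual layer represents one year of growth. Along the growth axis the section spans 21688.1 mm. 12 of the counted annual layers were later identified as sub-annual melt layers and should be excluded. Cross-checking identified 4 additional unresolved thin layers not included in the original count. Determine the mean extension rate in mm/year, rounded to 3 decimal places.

1.784 mm/year

Adjusted count: 12162 − 12 + 4 = 12154 annual layers.
Mean rate = 21688.1 mm / 12154 years ≈ 1.784 mm/year.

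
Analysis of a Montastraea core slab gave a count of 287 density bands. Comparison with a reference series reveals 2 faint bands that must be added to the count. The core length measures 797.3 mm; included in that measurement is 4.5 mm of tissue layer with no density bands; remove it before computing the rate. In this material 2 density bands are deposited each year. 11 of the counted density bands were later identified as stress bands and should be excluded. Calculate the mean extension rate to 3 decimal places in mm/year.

Adjusted count: 287 − 11 + 2 = 278 density bands.
Dividing by 2 density bands per year: 278 / 2 = 139 years.
The growth record spans 797.3 − 4.5 = 792.8 mm.
792.8 mm over 139 years gives 792.8 / 139 ≈ 5.704 mm/year.

5.704 mm/year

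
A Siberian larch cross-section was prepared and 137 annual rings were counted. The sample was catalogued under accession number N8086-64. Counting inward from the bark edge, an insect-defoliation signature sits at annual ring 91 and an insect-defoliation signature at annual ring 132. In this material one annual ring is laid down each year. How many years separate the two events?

41 yr

The two markers are separated by 132 − 91 = 41 annual rings.
That is 41 years at one annual ring per year.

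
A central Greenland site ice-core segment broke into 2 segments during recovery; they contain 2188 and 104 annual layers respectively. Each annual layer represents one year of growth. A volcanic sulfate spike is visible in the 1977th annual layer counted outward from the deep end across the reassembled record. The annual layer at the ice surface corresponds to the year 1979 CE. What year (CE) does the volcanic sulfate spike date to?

Total annual layers = 2188 + 104 = 2292.
2292 − 1977 = 315 annual layers lie beyond the volcanic sulfate spike toward the ice surface.
The annual layer at the ice surface is 1979 CE, so the volcanic sulfate spike dates to 1979 − 315 = 1664 CE.

1664 CE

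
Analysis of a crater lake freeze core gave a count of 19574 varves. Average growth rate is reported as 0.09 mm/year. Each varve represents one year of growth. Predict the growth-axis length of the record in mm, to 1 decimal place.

19574 years of growth are recorded.
Length ≈ 0.09 × 19574 = 1761.7 mm.

1761.7 mm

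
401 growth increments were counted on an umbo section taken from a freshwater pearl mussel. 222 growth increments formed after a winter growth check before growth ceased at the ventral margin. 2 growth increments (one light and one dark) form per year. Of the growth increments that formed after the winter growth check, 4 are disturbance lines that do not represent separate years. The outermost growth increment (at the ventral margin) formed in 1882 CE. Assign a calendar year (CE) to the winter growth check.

222 growth increments post-date the winter growth check.
Excluding 4 false growth increments: 222 − 4 = 218.
Dividing by 2 growth increments per year: 218 / 2 = 109 years.
1882 − 109 = 1773 CE.

1773 CE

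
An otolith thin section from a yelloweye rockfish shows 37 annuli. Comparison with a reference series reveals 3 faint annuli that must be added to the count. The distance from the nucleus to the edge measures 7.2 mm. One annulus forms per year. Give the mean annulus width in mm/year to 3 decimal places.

Adjusted count: 37 + 3 = 40 annuli.
Extension rate ≈ 7.2 / 40 = 0.180 mm/year.

0.180 mm/year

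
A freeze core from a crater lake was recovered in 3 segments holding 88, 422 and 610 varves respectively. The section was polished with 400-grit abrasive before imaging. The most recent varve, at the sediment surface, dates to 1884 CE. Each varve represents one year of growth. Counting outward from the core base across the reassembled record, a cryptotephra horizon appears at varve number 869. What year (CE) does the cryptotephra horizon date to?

Total varves = 88 + 422 + 610 = 1120.
The cryptotephra horizon sits at varve 869 from the core base, so 1120 − 869 = 251 varves formed after it.
1884 − 251 = 1633 CE.

1633 CE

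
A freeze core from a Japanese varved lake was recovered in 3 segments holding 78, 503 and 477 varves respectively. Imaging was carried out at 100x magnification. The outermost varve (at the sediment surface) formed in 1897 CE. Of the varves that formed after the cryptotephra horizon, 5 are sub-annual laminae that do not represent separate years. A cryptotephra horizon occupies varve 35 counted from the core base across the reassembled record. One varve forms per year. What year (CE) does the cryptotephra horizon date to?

Total varves = 78 + 503 + 477 = 1058.
Between varve 35 and the sediment surface there are 1058 − 35 = 1023 varves.
Removing the 5 false varves leaves 1023 − 5 = 1018 true varves beyond the cryptotephra horizon.
The varve at the sediment surface is 1897 CE, so the cryptotephra horizon dates to 1897 − 1018 = 879 CE.

879 CE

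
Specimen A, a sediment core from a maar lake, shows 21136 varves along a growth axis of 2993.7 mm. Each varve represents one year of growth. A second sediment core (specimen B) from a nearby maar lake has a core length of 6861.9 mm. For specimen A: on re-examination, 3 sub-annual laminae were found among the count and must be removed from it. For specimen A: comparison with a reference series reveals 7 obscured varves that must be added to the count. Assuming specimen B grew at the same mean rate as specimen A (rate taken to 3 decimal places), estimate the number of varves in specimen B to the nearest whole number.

48323 varves

Specimen A: after corrections the count is 21136 − 3 + 7 = 21140 varves.
A: Extension rate ≈ 2993.7 / 21140 = 0.142 mm/year.
For B, 6861.9 / 0.142 = 48323.24 years ≈ 48323 varves.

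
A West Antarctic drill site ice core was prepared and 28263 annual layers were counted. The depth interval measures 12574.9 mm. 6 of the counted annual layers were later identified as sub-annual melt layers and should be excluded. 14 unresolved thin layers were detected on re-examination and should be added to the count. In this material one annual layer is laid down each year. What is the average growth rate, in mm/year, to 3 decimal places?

0.445 mm/year

Correcting the raw count gives 28263 − 6 + 14 = 28271 true annual layers.
Extension rate ≈ 12574.9 / 28271 = 0.445 mm/year.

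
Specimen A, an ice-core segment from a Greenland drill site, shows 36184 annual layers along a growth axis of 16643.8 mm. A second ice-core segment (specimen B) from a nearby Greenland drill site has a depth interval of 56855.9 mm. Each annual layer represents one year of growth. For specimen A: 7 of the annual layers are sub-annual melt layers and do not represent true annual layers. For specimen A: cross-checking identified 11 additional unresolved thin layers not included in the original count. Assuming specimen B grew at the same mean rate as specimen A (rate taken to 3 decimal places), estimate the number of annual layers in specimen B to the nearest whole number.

Specimen A: after corrections the count is 36184 − 7 + 11 = 36188 annual layers.
A: 16643.8 mm over 36188 years gives 16643.8 / 36188 ≈ 0.460 mm/yr.
Specimen B: 56855.9 mm / 0.460 mm per year = 123599.78 years ≈ 123600 annual layers.

123600 annual layers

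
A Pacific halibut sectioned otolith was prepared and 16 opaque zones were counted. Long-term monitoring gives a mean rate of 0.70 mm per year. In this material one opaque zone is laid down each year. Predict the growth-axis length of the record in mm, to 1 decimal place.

16 years of growth are recorded.
16 years at 0.70 mm/year gives 0.70 × 16 = 11.2 mm.

11.2 mm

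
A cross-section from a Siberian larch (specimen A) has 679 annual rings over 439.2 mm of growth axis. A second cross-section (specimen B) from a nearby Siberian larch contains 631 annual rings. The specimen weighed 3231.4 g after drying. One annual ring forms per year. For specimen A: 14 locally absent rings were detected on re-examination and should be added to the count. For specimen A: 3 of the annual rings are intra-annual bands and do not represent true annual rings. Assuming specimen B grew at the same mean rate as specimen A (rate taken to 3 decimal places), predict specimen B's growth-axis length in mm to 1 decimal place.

Specimen A: correcting the raw count gives 679 − 3 + 14 = 690 true annual rings.
A: Mean rate = 439.2 mm / 690 years ≈ 0.637 mm/year.
B's length ≈ 0.637 × 631 = 401.9 mm.

401.9 mm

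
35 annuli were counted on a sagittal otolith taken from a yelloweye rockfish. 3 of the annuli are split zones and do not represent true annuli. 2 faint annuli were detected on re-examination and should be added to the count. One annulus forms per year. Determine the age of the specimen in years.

34 yr

Correcting the raw count gives 35 − 3 + 2 = 34 true annuli.
With a one-to-one annulus periodicity this is 34 years.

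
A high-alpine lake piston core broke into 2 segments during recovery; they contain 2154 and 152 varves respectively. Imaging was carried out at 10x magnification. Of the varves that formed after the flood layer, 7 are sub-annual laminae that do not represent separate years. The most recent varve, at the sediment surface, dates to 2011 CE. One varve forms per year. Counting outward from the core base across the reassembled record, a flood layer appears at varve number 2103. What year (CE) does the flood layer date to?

Total varves = 2154 + 152 = 2306.
Between varve 2103 and the sediment surface there are 2306 − 2103 = 203 varves.
203 − 7 false = 196 true varves after the flood layer.
The varve at the sediment surface is 2011 CE, so the flood layer dates to 2011 − 196 = 1815 CE.

1815 CE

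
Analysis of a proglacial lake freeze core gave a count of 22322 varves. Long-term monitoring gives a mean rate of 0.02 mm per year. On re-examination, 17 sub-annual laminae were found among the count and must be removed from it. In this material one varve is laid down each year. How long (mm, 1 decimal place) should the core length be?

True varve count = 22322 − 17 = 22305.
Length ≈ 0.02 × 22305 = 446.1 mm.

446.1 mm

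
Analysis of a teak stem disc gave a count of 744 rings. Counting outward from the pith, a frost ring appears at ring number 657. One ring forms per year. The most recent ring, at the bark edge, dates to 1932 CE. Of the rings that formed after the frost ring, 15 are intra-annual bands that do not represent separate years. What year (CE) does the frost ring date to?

1860 CE

The frost ring sits at ring 657 from the pith, so 744 − 657 = 87 rings formed after it.
Removing the 15 false rings leaves 87 − 15 = 72 true rings beyond the frost ring.
Counting back 72 years from 1932 CE places the frost ring in 1932 − 72 = 1860 CE.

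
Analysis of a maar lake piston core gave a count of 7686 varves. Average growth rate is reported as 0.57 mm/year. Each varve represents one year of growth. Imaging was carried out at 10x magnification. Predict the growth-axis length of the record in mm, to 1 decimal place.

4381.0 mm

7686 years of growth are recorded.
Length ≈ 0.57 × 7686 = 4381.0 mm.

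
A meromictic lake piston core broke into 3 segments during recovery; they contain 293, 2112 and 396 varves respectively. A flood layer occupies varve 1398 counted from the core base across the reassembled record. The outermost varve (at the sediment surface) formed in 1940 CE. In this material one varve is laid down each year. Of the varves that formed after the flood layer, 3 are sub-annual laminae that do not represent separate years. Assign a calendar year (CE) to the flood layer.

Total varves = 293 + 2112 + 396 = 2801.
2801 − 1398 = 1403 varves lie beyond the flood layer toward the sediment surface.
Removing the 3 false varves leaves 1403 − 3 = 1400 true varves beyond the flood layer.
1940 − 1400 = 540 CE.

540 CE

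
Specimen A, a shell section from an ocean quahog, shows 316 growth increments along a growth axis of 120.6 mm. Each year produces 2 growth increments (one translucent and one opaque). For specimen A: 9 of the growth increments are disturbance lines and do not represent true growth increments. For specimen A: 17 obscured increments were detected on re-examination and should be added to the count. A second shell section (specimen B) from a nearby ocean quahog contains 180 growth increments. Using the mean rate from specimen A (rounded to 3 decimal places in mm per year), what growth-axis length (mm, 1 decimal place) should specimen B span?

67.0 mm

Specimen A: correcting the raw count gives 316 − 9 + 17 = 324 true growth increments.
Specimen A: dividing by 2 growth increments per year: 324 / 2 = 162 years.
A: Extension rate ≈ 120.6 / 162 = 0.744 mm per year.
Specimen B: with 2 growth increments per year, 180 / 2 = 90 years. Length of B = 0.744 × 90 = 67.0 mm.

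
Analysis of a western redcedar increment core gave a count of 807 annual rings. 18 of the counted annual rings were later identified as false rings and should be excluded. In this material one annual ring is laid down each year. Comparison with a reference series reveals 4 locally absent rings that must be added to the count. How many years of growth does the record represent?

793 yr

Adjusted count: 807 − 18 + 4 = 793 annual rings.
One annual ring per year makes the duration 793 years.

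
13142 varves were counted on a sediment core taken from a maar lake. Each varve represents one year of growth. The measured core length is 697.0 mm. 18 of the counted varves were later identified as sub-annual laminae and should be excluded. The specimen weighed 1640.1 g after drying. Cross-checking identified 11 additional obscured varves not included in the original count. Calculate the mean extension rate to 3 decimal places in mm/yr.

0.053 mm/yr

Adjusted count: 13142 − 18 + 11 = 13135 varves.
Extension rate ≈ 697.0 / 13135 = 0.053 mm/yr.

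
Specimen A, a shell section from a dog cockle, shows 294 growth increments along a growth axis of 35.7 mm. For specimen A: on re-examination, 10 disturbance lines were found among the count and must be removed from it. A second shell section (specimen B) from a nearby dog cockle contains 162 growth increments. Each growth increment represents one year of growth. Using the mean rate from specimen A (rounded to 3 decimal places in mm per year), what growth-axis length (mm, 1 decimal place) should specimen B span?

Specimen A: correcting the raw count gives 294 − 10 = 284 true growth increments.
A: Mean rate = 35.7 mm / 284 years ≈ 0.126 mm per year.
For B, 0.126 mm/year × 162 years = 20.4 mm.

20.4 mm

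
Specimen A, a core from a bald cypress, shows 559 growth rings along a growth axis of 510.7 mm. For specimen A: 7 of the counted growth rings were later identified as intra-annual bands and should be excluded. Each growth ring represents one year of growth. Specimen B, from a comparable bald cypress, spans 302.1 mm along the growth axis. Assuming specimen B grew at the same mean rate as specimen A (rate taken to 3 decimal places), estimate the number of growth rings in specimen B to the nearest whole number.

327 growth rings

Specimen A: after corrections the count is 559 − 7 = 552 growth rings.
A: 510.7 mm over 552 years gives 510.7 / 552 ≈ 0.925 mm/year.
Specimen B: 302.1 mm / 0.925 mm per year = 326.59 years ≈ 327 growth rings.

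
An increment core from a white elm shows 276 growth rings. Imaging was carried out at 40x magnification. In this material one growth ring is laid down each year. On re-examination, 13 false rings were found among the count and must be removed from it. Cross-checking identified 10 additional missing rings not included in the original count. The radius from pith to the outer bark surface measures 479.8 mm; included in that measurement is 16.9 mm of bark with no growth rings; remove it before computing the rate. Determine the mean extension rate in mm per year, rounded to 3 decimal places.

1.696 mm per year

Adjusted count: 276 − 13 + 10 = 273 growth rings.
Net length = 479.8 − 16.9 = 462.9 mm.
Mean rate = 462.9 mm / 273 years ≈ 1.696 mm per year.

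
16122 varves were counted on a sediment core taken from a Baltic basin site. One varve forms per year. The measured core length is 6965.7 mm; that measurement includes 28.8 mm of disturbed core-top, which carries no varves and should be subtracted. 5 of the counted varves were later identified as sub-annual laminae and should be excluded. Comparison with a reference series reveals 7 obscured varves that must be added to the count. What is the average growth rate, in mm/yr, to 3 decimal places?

0.430 mm/yr

Correcting the raw count gives 16122 − 5 + 7 = 16124 true varves.
Removing the 28.8 mm offcut leaves 6965.7 − 28.8 = 6936.9 mm.
Mean rate = 6936.9 mm / 16124 years ≈ 0.430 mm/yr.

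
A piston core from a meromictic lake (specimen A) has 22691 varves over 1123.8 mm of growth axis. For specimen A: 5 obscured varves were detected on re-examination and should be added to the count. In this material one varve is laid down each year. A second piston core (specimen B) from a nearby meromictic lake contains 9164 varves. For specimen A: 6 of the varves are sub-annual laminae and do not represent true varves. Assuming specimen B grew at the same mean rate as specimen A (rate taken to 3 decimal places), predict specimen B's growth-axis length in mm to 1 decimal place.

Specimen A: correcting the raw count gives 22691 − 6 + 5 = 22690 true varves.
A: Extension rate ≈ 1123.8 / 22690 = 0.050 mm/yr.
For B, 0.050 mm/year × 9164 years = 458.2 mm.

458.2 mm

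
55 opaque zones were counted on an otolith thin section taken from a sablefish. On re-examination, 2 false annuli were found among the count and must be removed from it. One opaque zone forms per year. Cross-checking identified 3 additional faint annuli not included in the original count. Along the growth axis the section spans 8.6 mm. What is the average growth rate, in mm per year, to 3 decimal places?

Correcting the raw count gives 55 − 2 + 3 = 56 true opaque zones.
8.6 mm over 56 years gives 8.6 / 56 ≈ 0.154 mm per year.

0.154 mm per year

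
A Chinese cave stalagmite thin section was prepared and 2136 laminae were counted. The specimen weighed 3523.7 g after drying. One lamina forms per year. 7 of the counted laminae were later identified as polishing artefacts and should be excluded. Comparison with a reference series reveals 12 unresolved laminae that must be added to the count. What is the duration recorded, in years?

2141 years

Correcting the raw count gives 2136 − 7 + 12 = 2141 true laminae.
At one lamina per year, that is 2141 years.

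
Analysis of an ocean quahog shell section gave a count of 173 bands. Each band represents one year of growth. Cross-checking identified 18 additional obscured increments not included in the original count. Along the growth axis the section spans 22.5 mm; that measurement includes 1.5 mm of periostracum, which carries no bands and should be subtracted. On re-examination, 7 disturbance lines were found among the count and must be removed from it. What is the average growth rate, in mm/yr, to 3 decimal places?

0.114 mm/yr

Correcting the raw count gives 173 − 7 + 18 = 184 true bands.
Net length = 22.5 − 1.5 = 21.0 mm.
Mean rate = 21.0 mm / 184 years ≈ 0.114 mm/yr.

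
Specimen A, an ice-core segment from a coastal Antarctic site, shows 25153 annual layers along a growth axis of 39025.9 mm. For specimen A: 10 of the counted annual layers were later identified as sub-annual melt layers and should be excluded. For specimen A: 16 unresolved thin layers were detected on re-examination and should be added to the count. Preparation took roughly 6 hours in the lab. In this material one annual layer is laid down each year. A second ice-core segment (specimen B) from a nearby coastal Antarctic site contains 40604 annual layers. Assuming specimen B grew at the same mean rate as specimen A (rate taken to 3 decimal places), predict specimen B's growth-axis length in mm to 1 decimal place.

62976.8 mm

Specimen A: after corrections the count is 25153 − 10 + 16 = 25159 annual layers.
A: Extension rate ≈ 39025.9 / 25159 = 1.551 mm per year.
B's length ≈ 1.551 × 40604 = 62976.8 mm.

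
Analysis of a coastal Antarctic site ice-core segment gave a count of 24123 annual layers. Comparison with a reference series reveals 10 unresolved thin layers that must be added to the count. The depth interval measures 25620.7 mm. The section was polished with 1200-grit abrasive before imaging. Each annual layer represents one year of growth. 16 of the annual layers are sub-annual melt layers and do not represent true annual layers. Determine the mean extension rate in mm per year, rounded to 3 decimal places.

True annual layer count = 24123 − 16 + 10 = 24117.
Mean rate = 25620.7 mm / 24117 years ≈ 1.062 mm per year.

1.062 mm per year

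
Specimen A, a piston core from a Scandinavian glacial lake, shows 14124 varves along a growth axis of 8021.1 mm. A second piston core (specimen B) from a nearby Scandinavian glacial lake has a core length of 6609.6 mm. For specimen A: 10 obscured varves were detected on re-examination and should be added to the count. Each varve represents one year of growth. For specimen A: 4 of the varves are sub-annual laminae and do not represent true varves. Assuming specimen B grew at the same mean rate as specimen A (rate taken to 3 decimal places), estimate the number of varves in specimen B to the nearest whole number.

11637 varves

Specimen A: true varve count = 14124 − 4 + 10 = 14130.
A: 8021.1 mm over 14130 years gives 8021.1 / 14130 ≈ 0.568 mm/yr.
B spans 6609.6 / 0.568 = 11636.62 years ≈ 11637 varves.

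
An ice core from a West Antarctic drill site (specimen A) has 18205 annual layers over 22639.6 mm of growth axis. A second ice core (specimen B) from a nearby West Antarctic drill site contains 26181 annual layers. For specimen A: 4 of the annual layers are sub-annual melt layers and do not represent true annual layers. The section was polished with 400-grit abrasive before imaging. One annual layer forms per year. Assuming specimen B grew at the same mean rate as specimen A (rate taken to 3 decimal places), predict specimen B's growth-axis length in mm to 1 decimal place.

Specimen A: after corrections the count is 18205 − 4 = 18201 annual layers.
A: Mean rate = 22639.6 mm / 18201 years ≈ 1.244 mm per year.
For B, 1.244 mm/year × 26181 years = 32569.2 mm.

32569.2 mm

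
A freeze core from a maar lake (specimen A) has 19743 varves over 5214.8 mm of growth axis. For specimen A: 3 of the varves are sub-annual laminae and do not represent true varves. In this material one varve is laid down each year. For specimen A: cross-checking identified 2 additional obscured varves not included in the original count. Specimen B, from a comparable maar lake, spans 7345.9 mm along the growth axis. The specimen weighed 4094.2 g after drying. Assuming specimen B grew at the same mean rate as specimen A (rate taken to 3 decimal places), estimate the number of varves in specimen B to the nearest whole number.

Specimen A: after corrections the count is 19743 − 3 + 2 = 19742 varves.
A: Mean rate = 5214.8 mm / 19742 years ≈ 0.264 mm/yr.
Specimen B: 7345.9 mm / 0.264 mm per year = 27825.38 years ≈ 27825 varves.

27825 varves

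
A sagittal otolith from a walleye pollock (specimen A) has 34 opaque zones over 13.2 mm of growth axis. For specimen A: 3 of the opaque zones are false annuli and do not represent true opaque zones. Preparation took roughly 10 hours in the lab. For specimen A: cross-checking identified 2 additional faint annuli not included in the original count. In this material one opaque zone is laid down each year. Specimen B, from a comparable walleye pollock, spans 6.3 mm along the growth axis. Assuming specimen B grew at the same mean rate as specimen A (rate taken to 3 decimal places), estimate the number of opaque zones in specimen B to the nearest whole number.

16 opaque zones

Specimen A: true opaque zone count = 34 − 3 + 2 = 33.
A: 13.2 mm over 33 years gives 13.2 / 33 ≈ 0.400 mm/yr.
B spans 6.3 / 0.400 = 15.75 years ≈ 16 opaque zones.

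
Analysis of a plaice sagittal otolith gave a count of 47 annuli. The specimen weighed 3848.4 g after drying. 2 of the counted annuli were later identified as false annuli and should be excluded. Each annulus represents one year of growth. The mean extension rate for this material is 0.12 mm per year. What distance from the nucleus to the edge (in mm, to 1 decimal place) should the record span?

5.4 mm

After corrections the count is 47 − 2 = 45 annuli.
45 years at 0.12 mm/year gives 0.12 × 45 = 5.4 mm.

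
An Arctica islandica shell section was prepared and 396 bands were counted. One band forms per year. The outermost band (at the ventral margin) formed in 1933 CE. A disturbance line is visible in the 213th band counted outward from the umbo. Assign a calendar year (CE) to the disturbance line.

The disturbance line sits at band 213 from the umbo, so 396 − 213 = 183 bands formed after it.
Counting back 183 years from 1933 CE places the disturbance line in 1933 − 183 = 1750 CE.

1750 CE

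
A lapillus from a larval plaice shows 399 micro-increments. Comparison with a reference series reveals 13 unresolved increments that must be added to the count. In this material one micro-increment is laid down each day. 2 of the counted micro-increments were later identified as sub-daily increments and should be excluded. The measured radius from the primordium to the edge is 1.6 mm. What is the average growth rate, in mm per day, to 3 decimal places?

Adjusted count: 399 − 2 + 13 = 410 micro-increments.
1.6 mm over 410 days gives 1.6 / 410 ≈ 0.004 mm per day.

0.004 mm per day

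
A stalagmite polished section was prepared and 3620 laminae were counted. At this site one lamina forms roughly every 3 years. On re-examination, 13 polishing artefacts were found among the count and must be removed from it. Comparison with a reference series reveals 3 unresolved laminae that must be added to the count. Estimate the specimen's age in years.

True lamina count = 3620 − 13 + 3 = 3610.
At 3 years per lamina, 3610 × 3 = 10830 years.

10830 yr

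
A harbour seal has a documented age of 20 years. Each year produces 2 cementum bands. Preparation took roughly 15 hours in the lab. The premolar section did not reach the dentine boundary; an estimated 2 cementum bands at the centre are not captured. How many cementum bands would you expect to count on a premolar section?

38 cementum bands

20 years at 2 cementum bands per year gives 20 × 2 = 40 cementum bands.
Less the 2 uncaptured cementum bands: 40 − 2 = 38.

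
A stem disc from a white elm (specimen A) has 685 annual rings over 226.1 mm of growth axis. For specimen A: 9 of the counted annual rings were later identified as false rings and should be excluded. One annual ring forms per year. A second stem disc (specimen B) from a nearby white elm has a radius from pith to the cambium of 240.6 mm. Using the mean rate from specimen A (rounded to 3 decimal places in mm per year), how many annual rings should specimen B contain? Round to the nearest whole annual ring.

Specimen A: after corrections the count is 685 − 9 = 676 annual rings.
A: Mean rate = 226.1 mm / 676 years ≈ 0.334 mm/yr.
Specimen B: 240.6 mm / 0.334 mm per year = 720.36 years ≈ 720 annual rings.

720 annual rings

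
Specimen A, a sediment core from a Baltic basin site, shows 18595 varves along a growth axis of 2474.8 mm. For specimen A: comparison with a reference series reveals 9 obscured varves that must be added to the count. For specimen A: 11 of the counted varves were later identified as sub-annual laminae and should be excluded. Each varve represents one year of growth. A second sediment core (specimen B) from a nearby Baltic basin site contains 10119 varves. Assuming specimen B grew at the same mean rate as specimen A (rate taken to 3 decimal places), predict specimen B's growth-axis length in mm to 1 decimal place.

Specimen A: true varve count = 18595 − 11 + 9 = 18593.
A: Extension rate ≈ 2474.8 / 18593 = 0.133 mm/yr.
B's length ≈ 0.133 × 10119 = 1345.8 mm.

1345.8 mm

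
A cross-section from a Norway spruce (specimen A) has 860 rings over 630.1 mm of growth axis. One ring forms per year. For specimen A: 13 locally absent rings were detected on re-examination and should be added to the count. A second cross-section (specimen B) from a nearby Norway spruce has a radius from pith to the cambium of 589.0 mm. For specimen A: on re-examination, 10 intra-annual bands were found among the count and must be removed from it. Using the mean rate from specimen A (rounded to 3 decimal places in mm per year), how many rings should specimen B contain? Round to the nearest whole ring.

807 rings

Specimen A: correcting the raw count gives 860 − 10 + 13 = 863 true rings.
A: Extension rate ≈ 630.1 / 863 = 0.730 mm/yr.
Specimen B: 589.0 mm / 0.730 mm per year = 806.85 years ≈ 807 rings.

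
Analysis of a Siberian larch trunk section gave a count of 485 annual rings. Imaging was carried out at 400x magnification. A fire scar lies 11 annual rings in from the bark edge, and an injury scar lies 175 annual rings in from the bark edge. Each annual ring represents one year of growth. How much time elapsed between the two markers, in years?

164 years

Separation: 175 − 11 = 164 annual rings.
At one annual ring per year, 164 years elapsed between them.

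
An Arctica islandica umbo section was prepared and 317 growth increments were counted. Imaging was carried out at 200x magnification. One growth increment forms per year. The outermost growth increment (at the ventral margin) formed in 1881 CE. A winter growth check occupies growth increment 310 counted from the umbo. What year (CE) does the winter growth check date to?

The winter growth check sits at growth increment 310 from the umbo, so 317 − 310 = 7 growth increments formed after it.
Counting back 7 years from 1881 CE places the winter growth check in 1881 − 7 = 1874 CE.

1874 CE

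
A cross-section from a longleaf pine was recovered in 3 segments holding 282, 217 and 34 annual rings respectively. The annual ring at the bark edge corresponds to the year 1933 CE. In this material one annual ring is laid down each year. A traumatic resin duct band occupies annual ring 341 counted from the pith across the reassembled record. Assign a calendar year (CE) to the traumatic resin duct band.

Total annual rings = 282 + 217 + 34 = 533.
The traumatic resin duct band sits at annual ring 341 from the pith, so 533 − 341 = 192 annual rings formed after it.
1933 − 192 = 1741 CE.

1741 CE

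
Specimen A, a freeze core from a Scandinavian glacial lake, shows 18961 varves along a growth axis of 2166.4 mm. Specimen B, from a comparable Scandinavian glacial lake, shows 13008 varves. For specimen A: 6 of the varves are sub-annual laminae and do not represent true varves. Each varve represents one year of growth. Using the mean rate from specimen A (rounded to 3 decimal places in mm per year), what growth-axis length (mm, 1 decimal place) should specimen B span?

Specimen A: true varve count = 18961 − 6 = 18955.
A: Mean rate = 2166.4 mm / 18955 years ≈ 0.114 mm per year.
B's length ≈ 0.114 × 13008 = 1482.9 mm.

1482.9 mm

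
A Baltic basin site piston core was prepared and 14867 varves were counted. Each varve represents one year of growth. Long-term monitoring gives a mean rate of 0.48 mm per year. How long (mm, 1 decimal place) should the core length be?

7136.2 mm

The record spans 14867 years at 0.48 mm per year.
Length ≈ 0.48 × 14867 = 7136.2 mm.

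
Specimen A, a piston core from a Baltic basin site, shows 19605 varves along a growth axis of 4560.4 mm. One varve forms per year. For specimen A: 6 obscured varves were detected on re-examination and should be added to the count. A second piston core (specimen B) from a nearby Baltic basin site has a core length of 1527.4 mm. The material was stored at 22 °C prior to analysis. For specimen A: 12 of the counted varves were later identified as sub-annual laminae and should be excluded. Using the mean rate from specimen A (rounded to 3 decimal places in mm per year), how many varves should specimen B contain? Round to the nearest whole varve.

6555 varves

Specimen A: true varve count = 19605 − 12 + 6 = 19599.
A: Extension rate ≈ 4560.4 / 19599 = 0.233 mm/year.
Specimen B: 1527.4 mm / 0.233 mm per year = 6555.36 years ≈ 6555 varves.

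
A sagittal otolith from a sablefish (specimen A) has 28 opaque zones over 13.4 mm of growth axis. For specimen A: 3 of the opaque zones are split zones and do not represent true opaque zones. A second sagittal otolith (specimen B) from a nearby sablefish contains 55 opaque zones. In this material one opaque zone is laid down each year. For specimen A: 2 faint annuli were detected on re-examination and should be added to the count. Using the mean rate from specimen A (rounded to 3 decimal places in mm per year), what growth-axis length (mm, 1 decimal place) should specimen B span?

Specimen A: correcting the raw count gives 28 − 3 + 2 = 27 true opaque zones.
A: Extension rate ≈ 13.4 / 27 = 0.496 mm/yr.
B's length ≈ 0.496 × 55 = 27.3 mm.

27.3 mm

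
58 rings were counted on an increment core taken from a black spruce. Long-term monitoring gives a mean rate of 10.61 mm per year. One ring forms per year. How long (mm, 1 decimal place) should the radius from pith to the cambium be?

615.4 mm

58 years of growth are recorded.
58 years at 10.61 mm/year gives 10.61 × 58 = 615.4 mm.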